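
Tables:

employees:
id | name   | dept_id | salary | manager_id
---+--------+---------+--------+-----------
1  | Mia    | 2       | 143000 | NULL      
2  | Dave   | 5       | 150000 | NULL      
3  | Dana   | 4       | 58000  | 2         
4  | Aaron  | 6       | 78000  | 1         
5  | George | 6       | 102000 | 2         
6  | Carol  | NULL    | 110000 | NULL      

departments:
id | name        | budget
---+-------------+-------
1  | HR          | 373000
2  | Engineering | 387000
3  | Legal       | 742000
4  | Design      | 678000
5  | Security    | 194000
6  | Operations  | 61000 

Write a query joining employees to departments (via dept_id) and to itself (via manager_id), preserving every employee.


Two LEFT JOINs from the same base table employees: one to departments via dept_id, one to employees itself via manager_id. Both are LEFT so every employee is preserved.
Match against departments:
  - employee 1 (Mia): dept_id=2 -> matches Engineering
  - employee 2 (Dave): dept_id=5 -> matches Security
  - employee 3 (Dana): dept_id=4 -> matches Design
  - employee 4 (Aaron): dept_id=6 -> matches Operations
  - employee 5 (George): dept_id=6 -> matches Operations
  - employee 6 (Carol): dept_id=NULL, no match -> kept with NULL
Match against employees (self):
  - employee 1 (Mia): manager_id=NULL -> NULL
  - employee 2 (Dave): manager_id=NULL -> NULL
  - employee 3 (Dana): manager_id=2 -> Dave
  - employee 4 (Aaron): manager_id=1 -> Mia
  - employee 5 (George): manager_id=2 -> Dave
  - employee 6 (Carol): manager_id=NULL -> NULL

SQL:
SELECT a.name, b.name AS department, c.name AS manager
FROM employees a
LEFT JOIN departments b ON a.dept_id = b.id
LEFT JOIN employees c ON a.manager_id = c.id

Result:
name   | department  | manager
-------+-------------+--------
Mia    | Engineering | NULL   
Dave   | Security    | NULL   
Dana   | Design      | Dave   
Aaron  | Operations  | Mia    
George | Operations  | Dave   
Carol  | NULL        | NULL   


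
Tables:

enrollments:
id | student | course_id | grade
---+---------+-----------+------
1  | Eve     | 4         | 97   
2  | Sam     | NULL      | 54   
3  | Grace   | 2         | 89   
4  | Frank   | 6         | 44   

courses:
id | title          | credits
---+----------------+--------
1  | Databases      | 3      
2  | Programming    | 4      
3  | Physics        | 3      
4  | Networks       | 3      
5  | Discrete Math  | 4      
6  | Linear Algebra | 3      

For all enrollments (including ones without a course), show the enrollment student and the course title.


LEFT JOIN keeps every row from enrollments (the left table); where course_id has no match in courses, the course columns become NULL. Walk through each enrollment:
  - enrollment 1 (Eve): course_id=4 -> matches Networks
  - enrollment 2 (Sam): course_id=NULL, no match -> kept with NULL
  - enrollment 3 (Grace): course_id=2 -> matches Programming
  - enrollment 4 (Frank): course_id=6 -> matches Linear Algebra
All 4 rows appear; 1 has NULL course.

SQL:
SELECT a.student, b.title AS course
FROM enrollments a
LEFT JOIN courses b ON a.course_id = b.id

Result:
student | course        
--------+---------------
Eve     | Networks      
Sam     | NULL          
Grace   | Programming   
Frank   | Linear Algebra


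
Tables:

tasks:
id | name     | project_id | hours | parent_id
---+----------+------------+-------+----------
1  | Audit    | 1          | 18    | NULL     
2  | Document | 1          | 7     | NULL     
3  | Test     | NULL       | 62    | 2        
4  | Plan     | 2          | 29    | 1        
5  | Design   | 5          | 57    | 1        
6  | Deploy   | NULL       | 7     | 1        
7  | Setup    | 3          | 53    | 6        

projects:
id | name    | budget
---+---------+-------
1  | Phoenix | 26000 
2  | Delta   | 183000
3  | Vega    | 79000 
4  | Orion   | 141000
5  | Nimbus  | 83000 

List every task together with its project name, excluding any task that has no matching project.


INNER JOIN keeps only tasks rows whose project_id matches an id in projects. Walk through each task:
  - task 1 (Audit): project_id=1 -> matches Phoenix
  - task 2 (Document): project_id=1 -> matches Phoenix
  - task 3 (Test): project_id=NULL, no match -> dropped
  - task 4 (Plan): project_id=2 -> matches Delta
  - task 5 (Design): project_id=5 -> matches Nimbus
  - task 6 (Deploy): project_id=NULL, no match -> dropped
  - task 7 (Setup): project_id=3 -> matches Vega
So 2 of 7 rows are dropped.

SQL:
SELECT a.name, b.name AS project
FROM tasks a
INNER JOIN projects b ON a.project_id = b.id

Result:
name     | project
---------+--------
Audit    | Phoenix
Document | Phoenix
Plan     | Delta  
Design   | Nimbus 
Setup    | Vega   


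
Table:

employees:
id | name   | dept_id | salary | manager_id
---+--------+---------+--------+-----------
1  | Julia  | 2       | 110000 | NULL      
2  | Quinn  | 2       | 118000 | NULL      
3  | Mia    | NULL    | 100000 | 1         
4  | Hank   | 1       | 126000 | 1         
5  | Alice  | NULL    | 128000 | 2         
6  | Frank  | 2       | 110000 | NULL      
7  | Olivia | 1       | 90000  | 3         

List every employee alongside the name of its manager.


This is a self-join: employees is joined to a second copy of itself, matching each row's manager_id to another row's id. Use LEFT JOIN so rows with manager_id=NULL are kept.
  - employee 1 (Julia): manager_id=NULL -> NULL
  - employee 2 (Quinn): manager_id=NULL -> NULL
  - employee 3 (Mia): manager_id=1 -> Julia
  - employee 4 (Hank): manager_id=1 -> Julia
  - employee 5 (Alice): manager_id=2 -> Quinn
  - employee 6 (Frank): manager_id=NULL -> NULL
  - employee 7 (Olivia): manager_id=3 -> Mia

SQL:
SELECT a.name AS item, b.name AS manager
FROM employees a
LEFT JOIN employees b ON a.manager_id = b.id

Result:
item   | manager
-------+--------
Julia  | NULL   
Quinn  | NULL   
Mia    | Julia  
Hank   | Julia  
Alice  | Quinn  
Frank  | NULL   
Olivia | Mia    


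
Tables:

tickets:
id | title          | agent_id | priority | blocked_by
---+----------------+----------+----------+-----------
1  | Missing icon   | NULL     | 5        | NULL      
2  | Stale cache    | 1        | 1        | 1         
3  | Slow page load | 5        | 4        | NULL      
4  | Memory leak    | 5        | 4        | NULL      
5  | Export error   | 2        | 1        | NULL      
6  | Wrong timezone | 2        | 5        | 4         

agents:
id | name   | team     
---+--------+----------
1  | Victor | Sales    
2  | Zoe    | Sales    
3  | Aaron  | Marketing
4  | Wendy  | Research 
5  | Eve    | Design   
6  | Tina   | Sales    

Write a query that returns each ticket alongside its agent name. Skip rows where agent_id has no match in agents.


INNER JOIN keeps only tickets rows whose agent_id matches an id in agents. Walk through each ticket:
  - ticket 1 (Missing icon): agent_id=NULL, no match -> dropped
  - ticket 2 (Stale cache): agent_id=1 -> matches Victor
  - ticket 3 (Slow page load): agent_id=5 -> matches Eve
  - ticket 4 (Memory leak): agent_id=5 -> matches Eve
  - ticket 5 (Export error): agent_id=2 -> matches Zoe
  - ticket 6 (Wrong timezone): agent_id=2 -> matches Zoe
So 1 of 6 rows is dropped.

SQL:
SELECT a.title, b.name AS agent
FROM tickets a
INNER JOIN agents b ON a.agent_id = b.id

Result:
title          | agent 
---------------+-------
Stale cache    | Victor
Slow page load | Eve   
Memory leak    | Eve   
Export error   | Zoe   
Wrong timezone | Zoe   


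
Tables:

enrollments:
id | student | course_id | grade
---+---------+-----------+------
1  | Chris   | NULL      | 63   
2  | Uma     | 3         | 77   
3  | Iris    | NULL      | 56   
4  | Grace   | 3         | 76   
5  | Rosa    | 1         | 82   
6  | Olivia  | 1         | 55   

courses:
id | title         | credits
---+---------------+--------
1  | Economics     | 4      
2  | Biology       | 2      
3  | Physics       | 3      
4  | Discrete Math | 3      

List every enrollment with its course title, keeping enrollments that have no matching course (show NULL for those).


LEFT JOIN keeps every row from enrollments (the left table); where course_id has no match in courses, the course columns become NULL. Walk through each enrollment:
  - enrollment 1 (Chris): course_id=NULL, no match -> kept with NULL
  - enrollment 2 (Uma): course_id=3 -> matches Physics
  - enrollment 3 (Iris): course_id=NULL, no match -> kept with NULL
  - enrollment 4 (Grace): course_id=3 -> matches Physics
  - enrollment 5 (Rosa): course_id=1 -> matches Economics
  - enrollment 6 (Olivia): course_id=1 -> matches Economics
All 6 rows appear; 2 have NULL course.

SQL:
SELECT a.student, b.title AS course
FROM enrollments a
LEFT JOIN courses b ON a.course_id = b.id

Result:
student | course   
--------+----------
Chris   | NULL     
Uma     | Physics  
Iris    | NULL     
Grace   | Physics  
Rosa    | Economics
Olivia  | Economics


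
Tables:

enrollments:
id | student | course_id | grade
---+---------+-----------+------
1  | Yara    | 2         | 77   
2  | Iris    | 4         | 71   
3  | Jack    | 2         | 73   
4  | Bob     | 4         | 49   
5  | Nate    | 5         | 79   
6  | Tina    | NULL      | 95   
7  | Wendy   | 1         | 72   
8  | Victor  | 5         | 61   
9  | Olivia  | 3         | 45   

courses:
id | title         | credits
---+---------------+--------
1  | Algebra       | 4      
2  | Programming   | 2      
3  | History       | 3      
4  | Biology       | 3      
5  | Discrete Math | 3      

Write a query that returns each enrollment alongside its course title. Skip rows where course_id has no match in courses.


INNER JOIN keeps only enrollments rows whose course_id matches an id in courses. Walk through each enrollment:
  - enrollment 1 (Yara): course_id=2 -> matches Programming
  - enrollment 2 (Iris): course_id=4 -> matches Biology
  - enrollment 3 (Jack): course_id=2 -> matches Programming
  - enrollment 4 (Bob): course_id=4 -> matches Biology
  - enrollment 5 (Nate): course_id=5 -> matches Discrete Math
  - enrollment 6 (Tina): course_id=NULL, no match -> dropped
  - enrollment 7 (Wendy): course_id=1 -> matches Algebra
  - enrollment 8 (Victor): course_id=5 -> matches Discrete Math
  - enrollment 9 (Olivia): course_id=3 -> matches History
So 1 of 9 rows is dropped.

SQL:
SELECT a.student, b.title AS course
FROM enrollments a
INNER JOIN courses b ON a.course_id = b.id

Result:
student | course       
--------+--------------
Yara    | Programming  
Iris    | Biology      
Jack    | Programming  
Bob     | Biology      
Nate    | Discrete Math
Wendy   | Algebra      
Victor  | Discrete Math
Olivia  | History      


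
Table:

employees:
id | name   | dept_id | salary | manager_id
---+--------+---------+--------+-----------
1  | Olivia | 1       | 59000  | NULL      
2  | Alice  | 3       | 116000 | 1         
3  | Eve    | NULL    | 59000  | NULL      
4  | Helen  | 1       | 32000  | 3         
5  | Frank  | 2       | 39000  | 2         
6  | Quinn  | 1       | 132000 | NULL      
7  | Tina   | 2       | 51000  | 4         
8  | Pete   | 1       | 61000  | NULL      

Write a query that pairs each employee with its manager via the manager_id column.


This is a self-join: employees is joined to a second copy of itself, matching each row's manager_id to another row's id. Use LEFT JOIN so rows with manager_id=NULL are kept.
  - employee 1 (Olivia): manager_id=NULL -> NULL
  - employee 2 (Alice): manager_id=1 -> Olivia
  - employee 3 (Eve): manager_id=NULL -> NULL
  - employee 4 (Helen): manager_id=3 -> Eve
  - employee 5 (Frank): manager_id=2 -> Alice
  - employee 6 (Quinn): manager_id=NULL -> NULL
  - employee 7 (Tina): manager_id=4 -> Helen
  - employee 8 (Pete): manager_id=NULL -> NULL

SQL:
SELECT a.name AS item, b.name AS manager
FROM employees a
LEFT JOIN employees b ON a.manager_id = b.id

Result:
item   | manager
-------+--------
Olivia | NULL   
Alice  | Olivia 
Eve    | NULL   
Helen  | Eve    
Frank  | Alice  
Quinn  | NULL   
Tina   | Helen  
Pete   | NULL   


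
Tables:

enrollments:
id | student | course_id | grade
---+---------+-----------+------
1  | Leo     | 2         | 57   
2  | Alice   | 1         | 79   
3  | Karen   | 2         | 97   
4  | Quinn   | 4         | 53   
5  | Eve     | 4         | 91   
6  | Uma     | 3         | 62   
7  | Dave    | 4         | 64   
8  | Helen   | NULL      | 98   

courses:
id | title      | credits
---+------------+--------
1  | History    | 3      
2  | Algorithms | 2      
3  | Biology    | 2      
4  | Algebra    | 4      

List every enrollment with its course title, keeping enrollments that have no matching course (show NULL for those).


LEFT JOIN keeps every row from enrollments (the left table); where course_id has no match in courses, the course columns become NULL. Walk through each enrollment:
  - enrollment 1 (Leo): course_id=2 -> matches Algorithms
  - enrollment 2 (Alice): course_id=1 -> matches History
  - enrollment 3 (Karen): course_id=2 -> matches Algorithms
  - enrollment 4 (Quinn): course_id=4 -> matches Algebra
  - enrollment 5 (Eve): course_id=4 -> matches Algebra
  - enrollment 6 (Uma): course_id=3 -> matches Biology
  - enrollment 7 (Dave): course_id=4 -> matches Algebra
  - enrollment 8 (Helen): course_id=NULL, no match -> kept with NULL
All 8 rows appear; 1 has NULL course.

SQL:
SELECT a.student, b.title AS course
FROM enrollments a
LEFT JOIN courses b ON a.course_id = b.id

Result:
student | course    
--------+-----------
Leo     | Algorithms
Alice   | History   
Karen   | Algorithms
Quinn   | Algebra   
Eve     | Algebra   
Uma     | Biology   
Dave    | Algebra   
Helen   | NULL      


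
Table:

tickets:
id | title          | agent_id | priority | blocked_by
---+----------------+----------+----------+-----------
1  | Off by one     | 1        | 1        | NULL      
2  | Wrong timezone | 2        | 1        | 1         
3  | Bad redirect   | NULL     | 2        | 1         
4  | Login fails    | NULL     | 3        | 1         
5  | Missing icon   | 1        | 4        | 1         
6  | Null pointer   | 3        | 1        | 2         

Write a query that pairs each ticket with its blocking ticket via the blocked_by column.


This is a self-join: tickets is joined to a second copy of itself, matching each row's blocked_by to another row's id. Use LEFT JOIN so rows with blocked_by=NULL are kept.
  - ticket 1 (Off by one): blocked_by=NULL -> NULL
  - ticket 2 (Wrong timezone): blocked_by=1 -> Off by one
  - ticket 3 (Bad redirect): blocked_by=1 -> Off by one
  - ticket 4 (Login fails): blocked_by=1 -> Off by one
  - ticket 5 (Missing icon): blocked_by=1 -> Off by one
  - ticket 6 (Null pointer): blocked_by=2 -> Wrong timezone

SQL:
SELECT a.title AS item, b.title AS blocked_by
FROM tickets a
LEFT JOIN tickets b ON a.blocked_by = b.id

Result:
item           | blocked_by    
---------------+---------------
Off by one     | NULL          
Wrong timezone | Off by one    
Bad redirect   | Off by one    
Login fails    | Off by one    
Missing icon   | Off by one    
Null pointer   | Wrong timezone


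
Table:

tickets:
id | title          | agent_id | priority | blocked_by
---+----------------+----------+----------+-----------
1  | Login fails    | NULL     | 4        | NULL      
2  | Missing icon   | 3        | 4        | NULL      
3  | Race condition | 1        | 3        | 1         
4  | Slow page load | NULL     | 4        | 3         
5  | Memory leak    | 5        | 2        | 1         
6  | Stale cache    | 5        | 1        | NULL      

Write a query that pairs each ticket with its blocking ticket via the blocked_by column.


This is a self-join: tickets is joined to a second copy of itself, matching each row's blocked_by to another row's id. Use LEFT JOIN so rows with blocked_by=NULL are kept.
  - ticket 1 (Login fails): blocked_by=NULL -> NULL
  - ticket 2 (Missing icon): blocked_by=NULL -> NULL
  - ticket 3 (Race condition): blocked_by=1 -> Login fails
  - ticket 4 (Slow page load): blocked_by=3 -> Race condition
  - ticket 5 (Memory leak): blocked_by=1 -> Login fails
  - ticket 6 (Stale cache): blocked_by=NULL -> NULL

SQL:
SELECT a.title AS item, b.title AS blocked_by
FROM tickets a
LEFT JOIN tickets b ON a.blocked_by = b.id

Result:
item           | blocked_by    
---------------+---------------
Login fails    | NULL          
Missing icon   | NULL          
Race condition | Login fails   
Slow page load | Race condition
Memory leak    | Login fails   
Stale cache    | NULL          


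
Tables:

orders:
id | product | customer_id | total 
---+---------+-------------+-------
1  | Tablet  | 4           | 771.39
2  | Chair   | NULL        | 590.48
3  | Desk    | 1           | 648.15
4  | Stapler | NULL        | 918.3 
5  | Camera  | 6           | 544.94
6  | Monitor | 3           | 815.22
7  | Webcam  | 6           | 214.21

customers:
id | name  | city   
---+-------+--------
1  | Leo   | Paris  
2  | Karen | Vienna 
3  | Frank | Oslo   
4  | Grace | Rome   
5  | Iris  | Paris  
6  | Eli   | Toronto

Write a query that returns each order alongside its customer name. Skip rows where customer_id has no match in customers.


INNER JOIN keeps only orders rows whose customer_id matches an id in customers. Walk through each order:
  - order 1 (Tablet): customer_id=4 -> matches Grace
  - order 2 (Chair): customer_id=NULL, no match -> dropped
  - order 3 (Desk): customer_id=1 -> matches Leo
  - order 4 (Stapler): customer_id=NULL, no match -> dropped
  - order 5 (Camera): customer_id=6 -> matches Eli
  - order 6 (Monitor): customer_id=3 -> matches Frank
  - order 7 (Webcam): customer_id=6 -> matches Eli
So 2 of 7 rows are dropped.

SQL:
SELECT a.product, b.name AS customer
FROM orders a
INNER JOIN customers b ON a.customer_id = b.id

Result:
product | customer
--------+---------
Tablet  | Grace   
Desk    | Leo     
Camera  | Eli     
Monitor | Frank   
Webcam  | Eli     


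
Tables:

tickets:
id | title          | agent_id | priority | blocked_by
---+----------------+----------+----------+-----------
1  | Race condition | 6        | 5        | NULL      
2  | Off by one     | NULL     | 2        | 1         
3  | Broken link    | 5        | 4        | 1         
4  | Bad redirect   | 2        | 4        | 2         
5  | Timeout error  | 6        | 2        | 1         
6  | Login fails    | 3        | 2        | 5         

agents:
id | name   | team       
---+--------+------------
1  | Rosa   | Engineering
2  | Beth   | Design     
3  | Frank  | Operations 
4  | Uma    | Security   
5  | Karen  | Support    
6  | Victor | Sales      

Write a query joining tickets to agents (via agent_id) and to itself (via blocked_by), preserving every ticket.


Two LEFT JOINs from the same base table tickets: one to agents via agent_id, one to tickets itself via blocked_by. Both are LEFT so every ticket is preserved.
Match against agents:
  - ticket 1 (Race condition): agent_id=6 -> matches Victor
  - ticket 2 (Off by one): agent_id=NULL, no match -> kept with NULL
  - ticket 3 (Broken link): agent_id=5 -> matches Karen
  - ticket 4 (Bad redirect): agent_id=2 -> matches Beth
  - ticket 5 (Timeout error): agent_id=6 -> matches Victor
  - ticket 6 (Login fails): agent_id=3 -> matches Frank
Match against tickets (self):
  - ticket 1 (Race condition): blocked_by=NULL -> NULL
  - ticket 2 (Off by one): blocked_by=1 -> Race condition
  - ticket 3 (Broken link): blocked_by=1 -> Race condition
  - ticket 4 (Bad redirect): blocked_by=2 -> Off by one
  - ticket 5 (Timeout error): blocked_by=1 -> Race condition
  - ticket 6 (Login fails): blocked_by=5 -> Timeout error

SQL:
SELECT a.title, b.name AS agent, c.title AS blocked_by
FROM tickets a
LEFT JOIN agents b ON a.agent_id = b.id
LEFT JOIN tickets c ON a.blocked_by = c.id

Result:
title          | agent  | blocked_by    
---------------+--------+---------------
Race condition | Victor | NULL          
Off by one     | NULL   | Race condition
Broken link    | Karen  | Race condition
Bad redirect   | Beth   | Off by one    
Timeout error  | Victor | Race condition
Login fails    | Frank  | Timeout error 


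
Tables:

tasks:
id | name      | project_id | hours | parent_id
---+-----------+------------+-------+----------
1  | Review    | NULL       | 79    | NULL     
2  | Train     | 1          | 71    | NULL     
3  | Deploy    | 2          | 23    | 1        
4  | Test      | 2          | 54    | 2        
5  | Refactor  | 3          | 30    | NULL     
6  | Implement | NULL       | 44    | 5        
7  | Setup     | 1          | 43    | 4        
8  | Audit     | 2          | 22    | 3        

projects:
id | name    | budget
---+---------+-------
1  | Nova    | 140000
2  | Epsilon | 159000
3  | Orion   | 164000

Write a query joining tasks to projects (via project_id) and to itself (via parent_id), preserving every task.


Two LEFT JOINs from the same base table tasks: one to projects via project_id, one to tasks itself via parent_id. Both are LEFT so every task is preserved.
Match against projects:
  - task 1 (Review): project_id=NULL, no match -> kept with NULL
  - task 2 (Train): project_id=1 -> matches Nova
  - task 3 (Deploy): project_id=2 -> matches Epsilon
  - task 4 (Test): project_id=2 -> matches Epsilon
  - task 5 (Refactor): project_id=3 -> matches Orion
  - task 6 (Implement): project_id=NULL, no match -> kept with NULL
  - task 7 (Setup): project_id=1 -> matches Nova
  - task 8 (Audit): project_id=2 -> matches Epsilon
Match against tasks (self):
  - task 1 (Review): parent_id=NULL -> NULL
  - task 2 (Train): parent_id=NULL -> NULL
  - task 3 (Deploy): parent_id=1 -> Review
  - task 4 (Test): parent_id=2 -> Train
  - task 5 (Refactor): parent_id=NULL -> NULL
  - task 6 (Implement): parent_id=5 -> Refactor
  - task 7 (Setup): parent_id=4 -> Test
  - task 8 (Audit): parent_id=3 -> Deploy

SQL:
SELECT a.name, b.name AS project, c.name AS parent
FROM tasks a
LEFT JOIN projects b ON a.project_id = b.id
LEFT JOIN tasks c ON a.parent_id = c.id

Result:
name      | project | parent  
----------+---------+---------
Review    | NULL    | NULL    
Train     | Nova    | NULL    
Deploy    | Epsilon | Review  
Test      | Epsilon | Train   
Refactor  | Orion   | NULL    
Implement | NULL    | Refactor
Setup     | Nova    | Test    
Audit     | Epsilon | Deploy  


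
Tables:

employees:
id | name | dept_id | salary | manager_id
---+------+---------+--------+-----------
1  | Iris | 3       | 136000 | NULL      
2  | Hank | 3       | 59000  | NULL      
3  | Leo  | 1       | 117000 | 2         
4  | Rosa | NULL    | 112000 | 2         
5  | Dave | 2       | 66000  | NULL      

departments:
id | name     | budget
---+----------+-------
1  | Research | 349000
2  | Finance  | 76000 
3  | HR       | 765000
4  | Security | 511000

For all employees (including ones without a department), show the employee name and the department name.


LEFT JOIN keeps every row from employees (the left table); where dept_id has no match in departments, the department columns become NULL. Walk through each employee:
  - employee 1 (Iris): dept_id=3 -> matches HR
  - employee 2 (Hank): dept_id=3 -> matches HR
  - employee 3 (Leo): dept_id=1 -> matches Research
  - employee 4 (Rosa): dept_id=NULL, no match -> kept with NULL
  - employee 5 (Dave): dept_id=2 -> matches Finance
All 5 rows appear; 1 has NULL department.

SQL:
SELECT a.name, b.name AS department
FROM employees a
LEFT JOIN departments b ON a.dept_id = b.id

Result:
name | department
-----+-----------
Iris | HR        
Hank | HR        
Leo  | Research  
Rosa | NULL      
Dave | Finance   


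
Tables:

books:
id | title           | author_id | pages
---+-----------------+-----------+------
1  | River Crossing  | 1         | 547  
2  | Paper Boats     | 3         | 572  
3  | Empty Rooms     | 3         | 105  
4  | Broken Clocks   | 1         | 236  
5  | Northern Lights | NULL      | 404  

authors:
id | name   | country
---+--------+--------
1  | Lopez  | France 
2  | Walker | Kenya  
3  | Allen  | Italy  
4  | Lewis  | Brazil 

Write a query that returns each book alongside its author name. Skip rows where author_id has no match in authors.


INNER JOIN keeps only books rows whose author_id matches an id in authors. Walk through each book:
  - book 1 (River Crossing): author_id=1 -> matches Lopez
  - book 2 (Paper Boats): author_id=3 -> matches Allen
  - book 3 (Empty Rooms): author_id=3 -> matches Allen
  - book 4 (Broken Clocks): author_id=1 -> matches Lopez
  - book 5 (Northern Lights): author_id=NULL, no match -> dropped
So 1 of 5 rows is dropped.

SQL:
SELECT a.title, b.name AS author
FROM books a
INNER JOIN authors b ON a.author_id = b.id

Result:
title          | author
---------------+-------
River Crossing | Lopez 
Paper Boats    | Allen 
Empty Rooms    | Allen 
Broken Clocks  | Lopez 


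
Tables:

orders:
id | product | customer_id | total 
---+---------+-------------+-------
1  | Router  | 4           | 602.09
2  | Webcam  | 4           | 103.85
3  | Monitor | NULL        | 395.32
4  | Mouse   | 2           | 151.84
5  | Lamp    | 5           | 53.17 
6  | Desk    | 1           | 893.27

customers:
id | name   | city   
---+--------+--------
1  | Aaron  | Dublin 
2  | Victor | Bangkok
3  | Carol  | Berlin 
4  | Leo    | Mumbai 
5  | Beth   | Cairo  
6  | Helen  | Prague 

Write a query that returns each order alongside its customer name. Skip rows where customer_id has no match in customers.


INNER JOIN keeps only orders rows whose customer_id matches an id in customers. Walk through each order:
  - order 1 (Router): customer_id=4 -> matches Leo
  - order 2 (Webcam): customer_id=4 -> matches Leo
  - order 3 (Monitor): customer_id=NULL, no match -> dropped
  - order 4 (Mouse): customer_id=2 -> matches Victor
  - order 5 (Lamp): customer_id=5 -> matches Beth
  - order 6 (Desk): customer_id=1 -> matches Aaron
So 1 of 6 rows is dropped.

SQL:
SELECT a.product, b.name AS customer
FROM orders a
INNER JOIN customers b ON a.customer_id = b.id

Result:
product | customer
--------+---------
Router  | Leo     
Webcam  | Leo     
Mouse   | Victor  
Lamp    | Beth    
Desk    | Aaron   


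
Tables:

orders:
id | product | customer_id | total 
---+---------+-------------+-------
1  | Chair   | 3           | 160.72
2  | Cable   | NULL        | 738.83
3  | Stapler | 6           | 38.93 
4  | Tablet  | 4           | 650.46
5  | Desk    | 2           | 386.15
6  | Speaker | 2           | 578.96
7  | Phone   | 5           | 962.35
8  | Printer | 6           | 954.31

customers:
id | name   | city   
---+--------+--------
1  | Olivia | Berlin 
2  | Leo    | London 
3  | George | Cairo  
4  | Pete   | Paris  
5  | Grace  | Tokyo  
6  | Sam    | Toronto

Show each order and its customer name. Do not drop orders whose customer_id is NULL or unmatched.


LEFT JOIN keeps every row from orders (the left table); where customer_id has no match in customers, the customer columns become NULL. Walk through each order:
  - order 1 (Chair): customer_id=3 -> matches George
  - order 2 (Cable): customer_id=NULL, no match -> kept with NULL
  - order 3 (Stapler): customer_id=6 -> matches Sam
  - order 4 (Tablet): customer_id=4 -> matches Pete
  - order 5 (Desk): customer_id=2 -> matches Leo
  - order 6 (Speaker): customer_id=2 -> matches Leo
  - order 7 (Phone): customer_id=5 -> matches Grace
  - order 8 (Printer): customer_id=6 -> matches Sam
All 8 rows appear; 1 has NULL customer.

SQL:
SELECT a.product, b.name AS customer
FROM orders a
LEFT JOIN customers b ON a.customer_id = b.id

Result:
product | customer
--------+---------
Chair   | George  
Cable   | NULL    
Stapler | Sam     
Tablet  | Pete    
Desk    | Leo     
Speaker | Leo     
Phone   | Grace   
Printer | Sam     


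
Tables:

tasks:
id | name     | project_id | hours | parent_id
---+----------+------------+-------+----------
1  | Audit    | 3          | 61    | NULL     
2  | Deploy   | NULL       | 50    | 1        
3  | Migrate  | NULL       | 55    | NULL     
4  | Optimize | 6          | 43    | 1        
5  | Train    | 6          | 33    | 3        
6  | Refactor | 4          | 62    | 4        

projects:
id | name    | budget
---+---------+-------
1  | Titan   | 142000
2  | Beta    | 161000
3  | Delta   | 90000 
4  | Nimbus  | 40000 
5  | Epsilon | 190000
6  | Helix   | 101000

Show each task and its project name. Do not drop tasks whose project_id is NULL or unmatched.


LEFT JOIN keeps every row from tasks (the left table); where project_id has no match in projects, the project columns become NULL. Walk through each task:
  - task 1 (Audit): project_id=3 -> matches Delta
  - task 2 (Deploy): project_id=NULL, no match -> kept with NULL
  - task 3 (Migrate): project_id=NULL, no match -> kept with NULL
  - task 4 (Optimize): project_id=6 -> matches Helix
  - task 5 (Train): project_id=6 -> matches Helix
  - task 6 (Refactor): project_id=4 -> matches Nimbus
All 6 rows appear; 2 have NULL project.

SQL:
SELECT a.name, b.name AS project
FROM tasks a
LEFT JOIN projects b ON a.project_id = b.id

Result:
name     | project
---------+--------
Audit    | Delta  
Deploy   | NULL   
Migrate  | NULL   
Optimize | Helix  
Train    | Helix  
Refactor | Nimbus 


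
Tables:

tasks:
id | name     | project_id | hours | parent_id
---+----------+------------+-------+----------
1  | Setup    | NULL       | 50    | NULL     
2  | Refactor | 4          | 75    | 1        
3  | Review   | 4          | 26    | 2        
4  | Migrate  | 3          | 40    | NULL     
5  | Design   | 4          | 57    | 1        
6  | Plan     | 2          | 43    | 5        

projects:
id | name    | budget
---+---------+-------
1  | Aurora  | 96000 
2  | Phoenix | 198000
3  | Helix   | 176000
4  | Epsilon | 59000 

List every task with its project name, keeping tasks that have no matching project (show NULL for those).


LEFT JOIN keeps every row from tasks (the left table); where project_id has no match in projects, the project columns become NULL. Walk through each task:
  - task 1 (Setup): project_id=NULL, no match -> kept with NULL
  - task 2 (Refactor): project_id=4 -> matches Epsilon
  - task 3 (Review): project_id=4 -> matches Epsilon
  - task 4 (Migrate): project_id=3 -> matches Helix
  - task 5 (Design): project_id=4 -> matches Epsilon
  - task 6 (Plan): project_id=2 -> matches Phoenix
All 6 rows appear; 1 has NULL project.

SQL:
SELECT a.name, b.name AS project
FROM tasks a
LEFT JOIN projects b ON a.project_id = b.id

Result:
name     | project
---------+--------
Setup    | NULL   
Refactor | Epsilon
Review   | Epsilon
Migrate  | Helix  
Design   | Epsilon
Plan     | Phoenix


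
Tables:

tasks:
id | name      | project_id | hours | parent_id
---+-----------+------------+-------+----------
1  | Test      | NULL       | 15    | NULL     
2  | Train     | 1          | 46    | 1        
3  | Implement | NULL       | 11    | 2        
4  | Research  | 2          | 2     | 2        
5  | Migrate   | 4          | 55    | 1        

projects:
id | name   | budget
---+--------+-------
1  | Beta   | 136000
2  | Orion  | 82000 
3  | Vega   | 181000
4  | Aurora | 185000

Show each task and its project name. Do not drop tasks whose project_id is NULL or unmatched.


LEFT JOIN keeps every row from tasks (the left table); where project_id has no match in projects, the project columns become NULL. Walk through each task:
  - task 1 (Test): project_id=NULL, no match -> kept with NULL
  - task 2 (Train): project_id=1 -> matches Beta
  - task 3 (Implement): project_id=NULL, no match -> kept with NULL
  - task 4 (Research): project_id=2 -> matches Orion
  - task 5 (Migrate): project_id=4 -> matches Aurora
All 5 rows appear; 2 have NULL project.

SQL:
SELECT a.name, b.name AS project
FROM tasks a
LEFT JOIN projects b ON a.project_id = b.id

Result:
name      | project
----------+--------
Test      | NULL   
Train     | Beta   
Implement | NULL   
Research  | Orion  
Migrate   | Aurora 


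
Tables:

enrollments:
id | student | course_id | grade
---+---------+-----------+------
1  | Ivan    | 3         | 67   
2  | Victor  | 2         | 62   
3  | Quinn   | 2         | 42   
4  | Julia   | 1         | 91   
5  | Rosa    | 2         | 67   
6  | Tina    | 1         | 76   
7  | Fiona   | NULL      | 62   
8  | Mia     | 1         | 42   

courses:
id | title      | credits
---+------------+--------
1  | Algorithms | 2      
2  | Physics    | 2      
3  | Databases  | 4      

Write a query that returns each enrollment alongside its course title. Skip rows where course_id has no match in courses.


INNER JOIN keeps only enrollments rows whose course_id matches an id in courses. Walk through each enrollment:
  - enrollment 1 (Ivan): course_id=3 -> matches Databases
  - enrollment 2 (Victor): course_id=2 -> matches Physics
  - enrollment 3 (Quinn): course_id=2 -> matches Physics
  - enrollment 4 (Julia): course_id=1 -> matches Algorithms
  - enrollment 5 (Rosa): course_id=2 -> matches Physics
  - enrollment 6 (Tina): course_id=1 -> matches Algorithms
  - enrollment 7 (Fiona): course_id=NULL, no match -> dropped
  - enrollment 8 (Mia): course_id=1 -> matches Algorithms
So 1 of 8 rows is dropped.

SQL:
SELECT a.student, b.title AS course
FROM enrollments a
INNER JOIN courses b ON a.course_id = b.id

Result:
student | course    
--------+-----------
Ivan    | Databases 
Victor  | Physics   
Quinn   | Physics   
Julia   | Algorithms
Rosa    | Physics   
Tina    | Algorithms
Mia     | Algorithms


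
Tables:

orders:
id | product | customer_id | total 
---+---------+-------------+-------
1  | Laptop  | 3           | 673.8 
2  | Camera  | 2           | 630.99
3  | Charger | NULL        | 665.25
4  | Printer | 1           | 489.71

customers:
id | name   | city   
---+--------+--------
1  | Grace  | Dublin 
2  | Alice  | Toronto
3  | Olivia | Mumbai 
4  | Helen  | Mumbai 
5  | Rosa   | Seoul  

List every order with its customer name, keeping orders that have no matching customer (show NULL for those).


LEFT JOIN keeps every row from orders (the left table); where customer_id has no match in customers, the customer columns become NULL. Walk through each order:
  - order 1 (Laptop): customer_id=3 -> matches Olivia
  - order 2 (Camera): customer_id=2 -> matches Alice
  - order 3 (Charger): customer_id=NULL, no match -> kept with NULL
  - order 4 (Printer): customer_id=1 -> matches Grace
All 4 rows appear; 1 has NULL customer.

SQL:
SELECT a.product, b.name AS customer
FROM orders a
LEFT JOIN customers b ON a.customer_id = b.id

Result:
product | customer
--------+---------
Laptop  | Olivia  
Camera  | Alice   
Charger | NULL    
Printer | Grace   


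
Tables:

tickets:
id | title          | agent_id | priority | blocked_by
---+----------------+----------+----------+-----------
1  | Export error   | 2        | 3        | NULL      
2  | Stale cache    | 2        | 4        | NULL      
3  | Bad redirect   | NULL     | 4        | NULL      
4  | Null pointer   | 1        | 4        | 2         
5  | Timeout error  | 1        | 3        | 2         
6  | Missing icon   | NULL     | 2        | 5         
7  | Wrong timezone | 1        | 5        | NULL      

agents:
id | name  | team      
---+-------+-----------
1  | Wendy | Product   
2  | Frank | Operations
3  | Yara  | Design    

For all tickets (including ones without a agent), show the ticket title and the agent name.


LEFT JOIN keeps every row from tickets (the left table); where agent_id has no match in agents, the agent columns become NULL. Walk through each ticket:
  - ticket 1 (Export error): agent_id=2 -> matches Frank
  - ticket 2 (Stale cache): agent_id=2 -> matches Frank
  - ticket 3 (Bad redirect): agent_id=NULL, no match -> kept with NULL
  - ticket 4 (Null pointer): agent_id=1 -> matches Wendy
  - ticket 5 (Timeout error): agent_id=1 -> matches Wendy
  - ticket 6 (Missing icon): agent_id=NULL, no match -> kept with NULL
  - ticket 7 (Wrong timezone): agent_id=1 -> matches Wendy
All 7 rows appear; 2 have NULL agent.

SQL:
SELECT a.title, b.name AS agent
FROM tickets a
LEFT JOIN agents b ON a.agent_id = b.id

Result:
title          | agent
---------------+------
Export error   | Frank
Stale cache    | Frank
Bad redirect   | NULL 
Null pointer   | Wendy
Timeout error  | Wendy
Missing icon   | NULL 
Wrong timezone | Wendy


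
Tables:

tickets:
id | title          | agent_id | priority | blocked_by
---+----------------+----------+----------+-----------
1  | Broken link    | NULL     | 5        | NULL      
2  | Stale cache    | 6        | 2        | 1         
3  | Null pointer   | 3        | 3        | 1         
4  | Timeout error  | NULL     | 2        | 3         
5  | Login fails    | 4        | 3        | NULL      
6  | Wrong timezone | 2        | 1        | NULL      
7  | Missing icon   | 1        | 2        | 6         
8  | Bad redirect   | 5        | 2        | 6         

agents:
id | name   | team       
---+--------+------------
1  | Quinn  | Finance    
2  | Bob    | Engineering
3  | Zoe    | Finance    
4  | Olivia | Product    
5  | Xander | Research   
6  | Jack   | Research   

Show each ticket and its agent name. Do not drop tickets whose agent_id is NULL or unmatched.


LEFT JOIN keeps every row from tickets (the left table); where agent_id has no match in agents, the agent columns become NULL. Walk through each ticket:
  - ticket 1 (Broken link): agent_id=NULL, no match -> kept with NULL
  - ticket 2 (Stale cache): agent_id=6 -> matches Jack
  - ticket 3 (Null pointer): agent_id=3 -> matches Zoe
  - ticket 4 (Timeout error): agent_id=NULL, no match -> kept with NULL
  - ticket 5 (Login fails): agent_id=4 -> matches Olivia
  - ticket 6 (Wrong timezone): agent_id=2 -> matches Bob
  - ticket 7 (Missing icon): agent_id=1 -> matches Quinn
  - ticket 8 (Bad redirect): agent_id=5 -> matches Xander
All 8 rows appear; 2 have NULL agent.

SQL:
SELECT a.title, b.name AS agent
FROM tickets a
LEFT JOIN agents b ON a.agent_id = b.id

Result:
title          | agent 
---------------+-------
Broken link    | NULL  
Stale cache    | Jack  
Null pointer   | Zoe   
Timeout error  | NULL  
Login fails    | Olivia
Wrong timezone | Bob   
Missing icon   | Quinn 
Bad redirect   | Xander


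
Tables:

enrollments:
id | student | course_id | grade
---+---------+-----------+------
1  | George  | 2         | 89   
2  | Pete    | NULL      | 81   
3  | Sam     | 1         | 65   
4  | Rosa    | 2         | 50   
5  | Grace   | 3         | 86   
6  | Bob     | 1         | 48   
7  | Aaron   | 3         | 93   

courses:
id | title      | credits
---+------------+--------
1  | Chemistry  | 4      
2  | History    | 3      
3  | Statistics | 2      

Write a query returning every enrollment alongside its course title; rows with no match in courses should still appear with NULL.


LEFT JOIN keeps every row from enrollments (the left table); where course_id has no match in courses, the course columns become NULL. Walk through each enrollment:
  - enrollment 1 (George): course_id=2 -> matches History
  - enrollment 2 (Pete): course_id=NULL, no match -> kept with NULL
  - enrollment 3 (Sam): course_id=1 -> matches Chemistry
  - enrollment 4 (Rosa): course_id=2 -> matches History
  - enrollment 5 (Grace): course_id=3 -> matches Statistics
  - enrollment 6 (Bob): course_id=1 -> matches Chemistry
  - enrollment 7 (Aaron): course_id=3 -> matches Statistics
All 7 rows appear; 1 has NULL course.

SQL:
SELECT a.student, b.title AS course
FROM enrollments a
LEFT JOIN courses b ON a.course_id = b.id

Result:
student | course    
--------+-----------
George  | History   
Pete    | NULL      
Sam     | Chemistry 
Rosa    | History   
Grace   | Statistics
Bob     | Chemistry 
Aaron   | Statistics


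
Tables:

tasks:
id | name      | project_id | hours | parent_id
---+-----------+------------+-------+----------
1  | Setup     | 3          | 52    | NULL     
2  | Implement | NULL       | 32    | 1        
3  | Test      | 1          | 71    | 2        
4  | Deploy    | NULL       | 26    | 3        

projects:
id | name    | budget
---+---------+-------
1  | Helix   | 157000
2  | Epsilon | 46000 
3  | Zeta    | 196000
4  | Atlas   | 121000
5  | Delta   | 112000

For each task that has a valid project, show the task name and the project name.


INNER JOIN keeps only tasks rows whose project_id matches an id in projects. Walk through each task:
  - task 1 (Setup): project_id=3 -> matches Zeta
  - task 2 (Implement): project_id=NULL, no match -> dropped
  - task 3 (Test): project_id=1 -> matches Helix
  - task 4 (Deploy): project_id=NULL, no match -> dropped
So 2 of 4 rows are dropped.

SQL:
SELECT a.name, b.name AS project
FROM tasks a
INNER JOIN projects b ON a.project_id = b.id

Result:
name  | project
------+--------
Setup | Zeta   
Test  | Helix  
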